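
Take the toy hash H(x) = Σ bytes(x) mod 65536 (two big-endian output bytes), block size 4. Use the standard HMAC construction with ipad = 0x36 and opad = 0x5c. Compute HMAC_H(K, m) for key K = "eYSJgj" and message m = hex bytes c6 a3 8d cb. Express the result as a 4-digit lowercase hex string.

0204

Key "eYSJgj" = 65 59 53 4a 67 6a is 6 bytes > B = 4, so hash it first: H(key) = 02 2c, then zero-pad to 4 bytes: K' = 02 2c 00 00.
K' ⊕ ipad = 34 1a 36 36.  K' ⊕ opad = 5e 70 5c 5c.
Inner input = (K'⊕ipad) ∥ m = 34 1a 36 36 ∥ c6 a3 8d cb.
Inner hash: sum = 52+26+54+54+198+163+141+203 = 891 → 03 7b.
Outer input = (K'⊕opad) ∥ inner = 5e 70 5c 5c ∥ 03 7b.
Outer hash (tag): sum = 94+112+92+92+3+123 = 516 → 02 04.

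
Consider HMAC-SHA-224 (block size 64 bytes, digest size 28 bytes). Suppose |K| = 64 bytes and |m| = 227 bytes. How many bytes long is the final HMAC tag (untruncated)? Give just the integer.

28

The tag is one SHA-224 digest: 28 bytes.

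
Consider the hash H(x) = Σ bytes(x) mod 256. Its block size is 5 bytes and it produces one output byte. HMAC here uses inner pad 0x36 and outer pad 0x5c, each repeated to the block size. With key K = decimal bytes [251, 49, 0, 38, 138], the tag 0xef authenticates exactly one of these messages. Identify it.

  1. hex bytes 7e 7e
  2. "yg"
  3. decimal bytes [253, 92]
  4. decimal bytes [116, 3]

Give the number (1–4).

3

Key decimal bytes [251, 49, 0, 38, 138] = fb 31 00 26 8a is exactly B = 5 bytes: K' = fb 31 00 26 8a.
K' ⊕ ipad = cd 07 36 10 bc; K' ⊕ opad = a7 6d 5c 7a d6.
m1: inner = H(cd 07 36 10 bc 7e 7e) = d2; tag = H(a7 6d 5c 7a d6 d2) = 92
m2: inner = H(cd 07 36 10 bc 79 67) = b6; tag = H(a7 6d 5c 7a d6 b6) = 76
m3: inner = H(cd 07 36 10 bc fd 5c) = 2f; tag = H(a7 6d 5c 7a d6 2f) = ef ← matches
m4: inner = H(cd 07 36 10 bc 74 03) = 4d; tag = H(a7 6d 5c 7a d6 4d) = 0d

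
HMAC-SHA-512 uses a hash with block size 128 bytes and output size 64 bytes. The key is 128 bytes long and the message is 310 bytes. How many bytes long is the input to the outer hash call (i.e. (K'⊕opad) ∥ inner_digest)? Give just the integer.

Key is 128 ≤ 128 bytes, zero-padded: |K'| = 128.
Outer input = (K'⊕opad) ∥ H(inner) → 128 + 64 = 192 bytes.

192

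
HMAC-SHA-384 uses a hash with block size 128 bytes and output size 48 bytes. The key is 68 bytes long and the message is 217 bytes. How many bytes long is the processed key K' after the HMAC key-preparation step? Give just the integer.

128

Key is 68 ≤ 128 bytes, zero-padded: |K'| = 128.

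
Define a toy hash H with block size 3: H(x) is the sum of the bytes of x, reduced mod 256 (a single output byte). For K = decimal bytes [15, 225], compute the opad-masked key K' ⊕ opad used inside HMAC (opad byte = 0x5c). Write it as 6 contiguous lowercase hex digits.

53bd5c

Key decimal bytes [15, 225] = 0f e1 is 2 bytes ≤ B = 3; zero-pad to 3 bytes: K' = 0f e1 00.
XOR each byte with 0x5c: 0f⊕5c=53, e1⊕5c=bd, 00⊕5c=5c.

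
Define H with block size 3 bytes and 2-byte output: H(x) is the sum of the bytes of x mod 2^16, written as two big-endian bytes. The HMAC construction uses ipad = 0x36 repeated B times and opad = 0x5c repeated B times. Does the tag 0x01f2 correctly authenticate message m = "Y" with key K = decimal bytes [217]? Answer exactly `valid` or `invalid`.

valid

Key decimal bytes [217] = d9 is 1 byte ≤ B = 3; zero-pad to 3 bytes: K' = d9 00 00.
K' ⊕ ipad = ef 36 36; K' ⊕ opad = 85 5c 5c.
Inner hash: sum = 239+54+54+89 = 436 → 01 b4.
Outer hash (recomputed tag): sum = 133+92+92+1+180 = 498 → 01 f2.
Recomputed tag = 01f2; claimed = 01f2 → match.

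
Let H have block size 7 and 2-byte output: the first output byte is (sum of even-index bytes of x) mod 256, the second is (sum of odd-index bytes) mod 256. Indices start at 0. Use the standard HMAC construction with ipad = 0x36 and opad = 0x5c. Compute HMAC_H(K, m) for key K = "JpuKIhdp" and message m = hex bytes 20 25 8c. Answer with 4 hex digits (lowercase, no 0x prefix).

Key "JpuKIhdp" = 4a 70 75 4b 49 68 64 70 is 8 bytes > B = 7, so hash it first: H(key) = 6c 93, then zero-pad to 7 bytes: K' = 6c 93 00 00 00 00 00.
K' ⊕ ipad = 5a a5 36 36 36 36 36.  K' ⊕ opad = 30 cf 5c 5c 5c 5c 5c.
Inner input = (K'⊕ipad) ∥ m = 5a a5 36 36 36 36 36 ∥ 20 25 8c.
Inner hash: even-index sum = 289 mod 256 = 33; odd-index sum = 445 mod 256 = 189 → 21 bd.
Outer input = (K'⊕opad) ∥ inner = 30 cf 5c 5c 5c 5c 5c ∥ 21 bd.
Outer hash (tag): even-index sum = 513 mod 256 = 1; odd-index sum = 424 mod 256 = 168 → 01 a8.

01a8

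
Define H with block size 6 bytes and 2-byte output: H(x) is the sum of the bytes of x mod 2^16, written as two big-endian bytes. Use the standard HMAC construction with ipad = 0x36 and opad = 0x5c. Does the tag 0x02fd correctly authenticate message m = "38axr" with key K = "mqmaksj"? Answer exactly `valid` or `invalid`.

Key "mqmaksj" = 6d 71 6d 61 6b 73 6a is 7 bytes > B = 6, so hash it first: H(key) = 02 f4, then zero-pad to 6 bytes: K' = 02 f4 00 00 00 00.
K' ⊕ ipad = 34 c2 36 36 36 36; K' ⊕ opad = 5e a8 5c 5c 5c 5c.
Inner hash: sum = 52+194+54+54+54+54+51+56+97+120+114 = 900 → 03 84.
Outer hash (recomputed tag): sum = 94+168+92+92+92+92+3+132 = 765 → 02 fd.
Recomputed tag = 02fd; claimed = 02fd → match.

valid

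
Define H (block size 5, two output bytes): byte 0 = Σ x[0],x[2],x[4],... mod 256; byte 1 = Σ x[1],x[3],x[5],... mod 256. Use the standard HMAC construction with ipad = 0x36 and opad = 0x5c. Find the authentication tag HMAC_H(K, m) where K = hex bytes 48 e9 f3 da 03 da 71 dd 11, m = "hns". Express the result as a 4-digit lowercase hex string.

Key hex bytes 48 e9 f3 da 03 da 71 dd 11 is 9 bytes > B = 5, so hash it first: H(key) = c0 7a, then zero-pad to 5 bytes: K' = c0 7a 00 00 00.
K' ⊕ ipad = f6 4c 36 36 36.  K' ⊕ opad = 9c 26 5c 5c 5c.
Inner input = (K'⊕ipad) ∥ m = f6 4c 36 36 36 ∥ 68 6e 73.
Inner hash: even-index sum = 464 mod 256 = 208; odd-index sum = 349 mod 256 = 93 → d0 5d.
Outer input = (K'⊕opad) ∥ inner = 9c 26 5c 5c 5c ∥ d0 5d.
Outer hash (tag): even-index sum = 433 mod 256 = 177; odd-index sum = 338 mod 256 = 82 → b1 52.

b152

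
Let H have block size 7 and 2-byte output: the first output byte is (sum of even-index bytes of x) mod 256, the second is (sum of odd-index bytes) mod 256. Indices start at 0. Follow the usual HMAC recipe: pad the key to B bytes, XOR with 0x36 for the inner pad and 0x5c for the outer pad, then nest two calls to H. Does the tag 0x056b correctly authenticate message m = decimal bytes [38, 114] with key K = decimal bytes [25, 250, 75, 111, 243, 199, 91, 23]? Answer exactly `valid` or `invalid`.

valid

Key decimal bytes [25, 250, 75, 111, 243, 199, 91, 23] = 19 fa 4b 6f f3 c7 5b 17 is 8 bytes > B = 7, so hash it first: H(key) = b2 47, then zero-pad to 7 bytes: K' = b2 47 00 00 00 00 00.
K' ⊕ ipad = 84 71 36 36 36 36 36; K' ⊕ opad = ee 1b 5c 5c 5c 5c 5c.
Inner hash: even-index sum = 408 mod 256 = 152; odd-index sum = 259 mod 256 = 3 → 98 03.
Outer hash (recomputed tag): even-index sum = 517 mod 256 = 5; odd-index sum = 363 mod 256 = 107 → 05 6b.
Recomputed tag = 056b; claimed = 056b → match.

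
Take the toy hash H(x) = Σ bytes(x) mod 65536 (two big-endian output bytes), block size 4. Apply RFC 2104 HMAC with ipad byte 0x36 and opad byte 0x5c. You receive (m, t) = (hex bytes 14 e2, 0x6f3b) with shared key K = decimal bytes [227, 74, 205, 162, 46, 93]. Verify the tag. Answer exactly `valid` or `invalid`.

invalid

Key decimal bytes [227, 74, 205, 162, 46, 93] = e3 4a cd a2 2e 5d is 6 bytes > B = 4, so hash it first: H(key) = 03 27, then zero-pad to 4 bytes: K' = 03 27 00 00.
K' ⊕ ipad = 35 11 36 36; K' ⊕ opad = 5f 7b 5c 5c.
Inner hash: sum = 53+17+54+54+20+226 = 424 → 01 a8.
Outer hash (recomputed tag): sum = 95+123+92+92+1+168 = 571 → 02 3b.
Recomputed tag = 023b; claimed = 6f3b → mismatch.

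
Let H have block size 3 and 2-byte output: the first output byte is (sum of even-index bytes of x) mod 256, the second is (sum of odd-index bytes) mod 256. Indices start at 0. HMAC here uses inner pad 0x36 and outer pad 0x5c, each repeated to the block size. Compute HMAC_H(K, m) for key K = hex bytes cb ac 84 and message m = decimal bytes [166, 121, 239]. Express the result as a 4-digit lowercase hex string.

Key hex bytes cb ac 84 is exactly B = 3 bytes: K' = cb ac 84.
K' ⊕ ipad = fd 9a b2.  K' ⊕ opad = 97 f0 d8.
Inner input = (K'⊕ipad) ∥ m = fd 9a b2 ∥ a6 79 ef.
Inner hash: even-index sum = 552 mod 256 = 40; odd-index sum = 559 mod 256 = 47 → 28 2f.
Outer input = (K'⊕opad) ∥ inner = 97 f0 d8 ∥ 28 2f.
Outer hash (tag): even-index sum = 414 mod 256 = 158; odd-index sum = 280 mod 256 = 24 → 9e 18.

9e18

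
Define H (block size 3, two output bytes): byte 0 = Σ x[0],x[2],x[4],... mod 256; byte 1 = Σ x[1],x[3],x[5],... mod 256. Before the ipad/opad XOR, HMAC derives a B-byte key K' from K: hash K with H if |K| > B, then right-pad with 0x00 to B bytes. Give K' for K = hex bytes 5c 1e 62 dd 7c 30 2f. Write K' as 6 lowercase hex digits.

692b00

|K| = 7 > B = 3, so first hash the key.
H(K): even-index sum = 361 mod 256 = 105; odd-index sum = 299 mod 256 = 43 → 69 2b.
Zero-pad H(K) = 69 2b to 3 bytes: K' = 69 2b 00.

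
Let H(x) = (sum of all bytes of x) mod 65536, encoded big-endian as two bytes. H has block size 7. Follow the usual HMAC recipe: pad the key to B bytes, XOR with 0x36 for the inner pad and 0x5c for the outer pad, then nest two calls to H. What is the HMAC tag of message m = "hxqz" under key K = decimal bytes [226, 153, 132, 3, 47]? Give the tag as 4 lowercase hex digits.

04a3

Key decimal bytes [226, 153, 132, 3, 47] = e2 99 84 03 2f is 5 bytes ≤ B = 7; zero-pad to 7 bytes: K' = e2 99 84 03 2f 00 00.
K' ⊕ ipad = d4 af b2 35 19 36 36.  K' ⊕ opad = be c5 d8 5f 73 5c 5c.
Inner input = (K'⊕ipad) ∥ m = d4 af b2 35 19 36 36 ∥ 68 78 71 7a.
Inner hash: sum = 212+175+178+53+25+54+54+104+120+113+122 = 1210 → 04 ba.
Outer input = (K'⊕opad) ∥ inner = be c5 d8 5f 73 5c 5c ∥ 04 ba.
Outer hash (tag): sum = 190+197+216+95+115+92+92+4+186 = 1187 → 04 a3.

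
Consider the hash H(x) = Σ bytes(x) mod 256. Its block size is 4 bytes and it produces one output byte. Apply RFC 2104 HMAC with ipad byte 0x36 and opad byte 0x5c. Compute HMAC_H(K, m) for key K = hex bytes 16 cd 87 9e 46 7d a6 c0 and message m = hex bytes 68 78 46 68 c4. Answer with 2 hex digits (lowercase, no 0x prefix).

7c

Key hex bytes 16 cd 87 9e 46 7d a6 c0 is 8 bytes > B = 4, so hash it first: H(key) = 31, then zero-pad to 4 bytes: K' = 31 00 00 00.
K' ⊕ ipad = 07 36 36 36.  K' ⊕ opad = 6d 5c 5c 5c.
Inner input = (K'⊕ipad) ∥ m = 07 36 36 36 ∥ 68 78 46 68 c4.
Inner hash: sum = 7+54+54+54+104+120+70+104+196 = 763; mod 256 = 251 → fb.
Outer input = (K'⊕opad) ∥ inner = 6d 5c 5c 5c ∥ fb.
Outer hash (tag): sum = 109+92+92+92+251 = 636; mod 256 = 124 → 7c.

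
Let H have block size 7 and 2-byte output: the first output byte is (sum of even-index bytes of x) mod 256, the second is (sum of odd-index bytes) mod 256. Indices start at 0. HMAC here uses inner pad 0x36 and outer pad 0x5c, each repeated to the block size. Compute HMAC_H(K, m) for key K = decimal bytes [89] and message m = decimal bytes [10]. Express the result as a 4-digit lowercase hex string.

c525

Key decimal bytes [89] = 59 is 1 byte ≤ B = 7; zero-pad to 7 bytes: K' = 59 00 00 00 00 00 00.
K' ⊕ ipad = 6f 36 36 36 36 36 36.  K' ⊕ opad = 05 5c 5c 5c 5c 5c 5c.
Inner input = (K'⊕ipad) ∥ m = 6f 36 36 36 36 36 36 ∥ 0a.
Inner hash: even-index sum = 273 mod 256 = 17; odd-index sum = 172 mod 256 = 172 → 11 ac.
Outer input = (K'⊕opad) ∥ inner = 05 5c 5c 5c 5c 5c 5c ∥ 11 ac.
Outer hash (tag): even-index sum = 453 mod 256 = 197; odd-index sum = 293 mod 256 = 37 → c5 25.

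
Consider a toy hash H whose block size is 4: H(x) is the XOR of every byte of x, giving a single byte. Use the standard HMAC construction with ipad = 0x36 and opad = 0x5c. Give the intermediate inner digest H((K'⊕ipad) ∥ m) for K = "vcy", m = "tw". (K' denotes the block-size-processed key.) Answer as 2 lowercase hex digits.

6f

Key "vcy" = 76 63 79 is 3 bytes ≤ B = 4; zero-pad to 4 bytes: K' = 76 63 79 00.
K' ⊕ ipad = 40 55 4f 36.
Inner input = 40 55 4f 36 ∥ 74 77.
Inner hash: XOR 40⊕55⊕4f⊕36⊕74⊕77 = 6f.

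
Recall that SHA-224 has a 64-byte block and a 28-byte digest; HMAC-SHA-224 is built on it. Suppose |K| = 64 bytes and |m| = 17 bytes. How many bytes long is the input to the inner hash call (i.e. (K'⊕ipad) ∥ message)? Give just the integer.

81

Key is 64 ≤ 64 bytes, zero-padded: |K'| = 64.
Inner input = (K'⊕ipad) ∥ m → 64 + 17 = 81 bytes.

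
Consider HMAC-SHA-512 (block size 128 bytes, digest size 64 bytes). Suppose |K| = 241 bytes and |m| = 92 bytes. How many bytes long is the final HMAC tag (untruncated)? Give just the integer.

64

The tag is one SHA-512 digest: 64 bytes.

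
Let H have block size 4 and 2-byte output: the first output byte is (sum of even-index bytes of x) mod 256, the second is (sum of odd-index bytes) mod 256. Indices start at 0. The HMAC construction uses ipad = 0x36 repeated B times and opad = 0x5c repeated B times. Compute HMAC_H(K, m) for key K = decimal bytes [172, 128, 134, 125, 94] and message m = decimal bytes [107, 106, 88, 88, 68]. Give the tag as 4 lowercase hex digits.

Key decimal bytes [172, 128, 134, 125, 94] = ac 80 86 7d 5e is 5 bytes > B = 4, so hash it first: H(key) = 90 fd, then zero-pad to 4 bytes: K' = 90 fd 00 00.
K' ⊕ ipad = a6 cb 36 36.  K' ⊕ opad = cc a1 5c 5c.
Inner input = (K'⊕ipad) ∥ m = a6 cb 36 36 ∥ 6b 6a 58 58 44.
Inner hash: even-index sum = 483 mod 256 = 227; odd-index sum = 451 mod 256 = 195 → e3 c3.
Outer input = (K'⊕opad) ∥ inner = cc a1 5c 5c ∥ e3 c3.
Outer hash (tag): even-index sum = 523 mod 256 = 11; odd-index sum = 448 mod 256 = 192 → 0b c0.

0bc0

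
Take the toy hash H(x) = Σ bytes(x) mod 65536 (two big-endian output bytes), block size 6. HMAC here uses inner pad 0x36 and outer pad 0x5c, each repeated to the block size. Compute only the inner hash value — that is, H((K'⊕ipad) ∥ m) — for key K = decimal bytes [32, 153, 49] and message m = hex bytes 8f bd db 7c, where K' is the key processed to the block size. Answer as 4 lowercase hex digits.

0411

Key decimal bytes [32, 153, 49] = 20 99 31 is 3 bytes ≤ B = 6; zero-pad to 6 bytes: K' = 20 99 31 00 00 00.
K' ⊕ ipad = 16 af 07 36 36 36.
Inner input = 16 af 07 36 36 36 ∥ 8f bd db 7c.
Inner hash: sum = 22+175+7+54+54+54+143+189+219+124 = 1041 → 04 11.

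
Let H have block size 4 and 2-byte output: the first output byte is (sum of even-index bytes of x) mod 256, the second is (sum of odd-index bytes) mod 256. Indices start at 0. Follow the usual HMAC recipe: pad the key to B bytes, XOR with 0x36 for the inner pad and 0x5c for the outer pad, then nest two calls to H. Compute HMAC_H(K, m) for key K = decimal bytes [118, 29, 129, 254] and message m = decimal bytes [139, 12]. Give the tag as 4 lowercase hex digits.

Key decimal bytes [118, 29, 129, 254] = 76 1d 81 fe is exactly B = 4 bytes: K' = 76 1d 81 fe.
K' ⊕ ipad = 40 2b b7 c8.  K' ⊕ opad = 2a 41 dd a2.
Inner input = (K'⊕ipad) ∥ m = 40 2b b7 c8 ∥ 8b 0c.
Inner hash: even-index sum = 386 mod 256 = 130; odd-index sum = 255 mod 256 = 255 → 82 ff.
Outer input = (K'⊕opad) ∥ inner = 2a 41 dd a2 ∥ 82 ff.
Outer hash (tag): even-index sum = 393 mod 256 = 137; odd-index sum = 482 mod 256 = 226 → 89 e2.

89e2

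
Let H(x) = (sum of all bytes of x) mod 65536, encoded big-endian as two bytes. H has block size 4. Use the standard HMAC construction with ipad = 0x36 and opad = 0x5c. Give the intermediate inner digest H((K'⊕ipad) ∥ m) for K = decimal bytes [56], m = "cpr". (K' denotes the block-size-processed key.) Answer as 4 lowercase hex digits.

01f5

Key decimal bytes [56] = 38 is 1 byte ≤ B = 4; zero-pad to 4 bytes: K' = 38 00 00 00.
K' ⊕ ipad = 0e 36 36 36.
Inner input = 0e 36 36 36 ∥ 63 70 72.
Inner hash: sum = 14+54+54+54+99+112+114 = 501 → 01 f5.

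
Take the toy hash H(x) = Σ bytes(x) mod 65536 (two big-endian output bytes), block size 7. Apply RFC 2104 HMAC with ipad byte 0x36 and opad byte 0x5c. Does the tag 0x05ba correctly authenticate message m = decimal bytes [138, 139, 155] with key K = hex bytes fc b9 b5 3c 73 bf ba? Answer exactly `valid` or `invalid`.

valid

Key hex bytes fc b9 b5 3c 73 bf ba is exactly B = 7 bytes: K' = fc b9 b5 3c 73 bf ba.
K' ⊕ ipad = ca 8f 83 0a 45 89 8c; K' ⊕ opad = a0 e5 e9 60 2f e3 e6.
Inner hash: sum = 202+143+131+10+69+137+140+138+139+155 = 1264 → 04 f0.
Outer hash (recomputed tag): sum = 160+229+233+96+47+227+230+4+240 = 1466 → 05 ba.
Recomputed tag = 05ba; claimed = 05ba → match.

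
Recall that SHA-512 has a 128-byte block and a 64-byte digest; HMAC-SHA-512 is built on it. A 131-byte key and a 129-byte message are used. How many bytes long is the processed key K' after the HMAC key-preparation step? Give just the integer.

Key is 131 > 128 bytes, so it is hashed to 64 bytes then zero-padded to 128: |K'| = 128.

128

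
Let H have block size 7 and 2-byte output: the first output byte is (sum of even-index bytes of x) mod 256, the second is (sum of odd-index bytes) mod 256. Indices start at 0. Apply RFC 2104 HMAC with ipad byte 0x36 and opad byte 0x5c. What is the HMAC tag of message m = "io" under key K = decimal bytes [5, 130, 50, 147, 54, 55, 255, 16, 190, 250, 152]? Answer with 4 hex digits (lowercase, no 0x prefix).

Key decimal bytes [5, 130, 50, 147, 54, 55, 255, 16, 190, 250, 152] = 05 82 32 93 36 37 ff 10 be fa 98 is 11 bytes > B = 7, so hash it first: H(key) = c2 56, then zero-pad to 7 bytes: K' = c2 56 00 00 00 00 00.
K' ⊕ ipad = f4 60 36 36 36 36 36.  K' ⊕ opad = 9e 0a 5c 5c 5c 5c 5c.
Inner input = (K'⊕ipad) ∥ m = f4 60 36 36 36 36 36 ∥ 69 6f.
Inner hash: even-index sum = 517 mod 256 = 5; odd-index sum = 309 mod 256 = 53 → 05 35.
Outer input = (K'⊕opad) ∥ inner = 9e 0a 5c 5c 5c 5c 5c ∥ 05 35.
Outer hash (tag): even-index sum = 487 mod 256 = 231; odd-index sum = 199 mod 256 = 199 → e7 c7.

e7c7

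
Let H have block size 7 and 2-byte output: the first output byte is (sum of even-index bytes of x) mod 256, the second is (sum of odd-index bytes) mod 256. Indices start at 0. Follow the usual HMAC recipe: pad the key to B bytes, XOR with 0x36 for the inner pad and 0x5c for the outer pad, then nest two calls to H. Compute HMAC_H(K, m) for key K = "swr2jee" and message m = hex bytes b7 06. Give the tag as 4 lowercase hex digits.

Key "swr2jee" = 73 77 72 32 6a 65 65 is exactly B = 7 bytes: K' = 73 77 72 32 6a 65 65.
K' ⊕ ipad = 45 41 44 04 5c 53 53.  K' ⊕ opad = 2f 2b 2e 6e 36 39 39.
Inner input = (K'⊕ipad) ∥ m = 45 41 44 04 5c 53 53 ∥ b7 06.
Inner hash: even-index sum = 318 mod 256 = 62; odd-index sum = 335 mod 256 = 79 → 3e 4f.
Outer input = (K'⊕opad) ∥ inner = 2f 2b 2e 6e 36 39 39 ∥ 3e 4f.
Outer hash (tag): even-index sum = 283 mod 256 = 27; odd-index sum = 272 mod 256 = 16 → 1b 10.

1b10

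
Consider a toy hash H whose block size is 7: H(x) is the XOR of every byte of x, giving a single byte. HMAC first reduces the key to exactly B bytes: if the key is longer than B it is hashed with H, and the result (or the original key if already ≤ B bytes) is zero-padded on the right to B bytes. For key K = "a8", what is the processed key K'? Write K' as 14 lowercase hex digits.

61380000000000

Key "a8" = 61 38 is 2 bytes ≤ B = 7; zero-pad to 7 bytes: K' = 61 38 00 00 00 00 00.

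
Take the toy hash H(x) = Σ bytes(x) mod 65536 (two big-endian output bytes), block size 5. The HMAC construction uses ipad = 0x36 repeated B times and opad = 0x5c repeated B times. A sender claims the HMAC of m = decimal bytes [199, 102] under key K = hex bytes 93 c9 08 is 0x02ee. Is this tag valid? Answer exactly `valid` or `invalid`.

Key hex bytes 93 c9 08 is 3 bytes ≤ B = 5; zero-pad to 5 bytes: K' = 93 c9 08 00 00.
K' ⊕ ipad = a5 ff 3e 36 36; K' ⊕ opad = cf 95 54 5c 5c.
Inner hash: sum = 165+255+62+54+54+199+102 = 891 → 03 7b.
Outer hash (recomputed tag): sum = 207+149+84+92+92+3+123 = 750 → 02 ee.
Recomputed tag = 02ee; claimed = 02ee → match.

valid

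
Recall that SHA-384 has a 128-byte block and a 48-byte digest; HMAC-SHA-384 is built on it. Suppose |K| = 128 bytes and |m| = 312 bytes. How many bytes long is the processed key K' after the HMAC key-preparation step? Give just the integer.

128

Key is 128 ≤ 128 bytes, zero-padded: |K'| = 128.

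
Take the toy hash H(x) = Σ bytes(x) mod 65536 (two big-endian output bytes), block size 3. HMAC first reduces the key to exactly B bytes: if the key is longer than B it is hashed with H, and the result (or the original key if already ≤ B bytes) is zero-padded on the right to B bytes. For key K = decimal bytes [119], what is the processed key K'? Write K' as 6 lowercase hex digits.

Key decimal bytes [119] = 77 is 1 byte ≤ B = 3; zero-pad to 3 bytes: K' = 77 00 00.

770000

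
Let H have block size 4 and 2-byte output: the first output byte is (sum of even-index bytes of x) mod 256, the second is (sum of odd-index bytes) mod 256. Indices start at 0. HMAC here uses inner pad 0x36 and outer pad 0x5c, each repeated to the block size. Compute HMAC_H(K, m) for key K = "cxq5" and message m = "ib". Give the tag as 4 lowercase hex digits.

7140

Key "cxq5" = 63 78 71 35 is exactly B = 4 bytes: K' = 63 78 71 35.
K' ⊕ ipad = 55 4e 47 03.  K' ⊕ opad = 3f 24 2d 69.
Inner input = (K'⊕ipad) ∥ m = 55 4e 47 03 ∥ 69 62.
Inner hash: even-index sum = 261 mod 256 = 5; odd-index sum = 179 mod 256 = 179 → 05 b3.
Outer input = (K'⊕opad) ∥ inner = 3f 24 2d 69 ∥ 05 b3.
Outer hash (tag): even-index sum = 113 mod 256 = 113; odd-index sum = 320 mod 256 = 64 → 71 40.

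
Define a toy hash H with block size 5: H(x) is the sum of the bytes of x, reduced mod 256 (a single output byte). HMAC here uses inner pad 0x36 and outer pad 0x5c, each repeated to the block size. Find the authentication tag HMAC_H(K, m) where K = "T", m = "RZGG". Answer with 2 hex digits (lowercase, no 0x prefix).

Key "T" = 54 is 1 byte ≤ B = 5; zero-pad to 5 bytes: K' = 54 00 00 00 00.
K' ⊕ ipad = 62 36 36 36 36.  K' ⊕ opad = 08 5c 5c 5c 5c.
Inner input = (K'⊕ipad) ∥ m = 62 36 36 36 36 ∥ 52 5a 47 47.
Inner hash: sum = 98+54+54+54+54+82+90+71+71 = 628; mod 256 = 116 → 74.
Outer input = (K'⊕opad) ∥ inner = 08 5c 5c 5c 5c ∥ 74.
Outer hash (tag): sum = 8+92+92+92+92+116 = 492; mod 256 = 236 → ec.

ec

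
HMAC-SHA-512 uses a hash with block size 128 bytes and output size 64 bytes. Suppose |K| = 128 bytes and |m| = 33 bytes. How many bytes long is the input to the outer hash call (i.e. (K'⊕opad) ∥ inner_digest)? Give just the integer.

192

Key is 128 ≤ 128 bytes, zero-padded: |K'| = 128.
Outer input = (K'⊕opad) ∥ H(inner) → 128 + 64 = 192 bytes.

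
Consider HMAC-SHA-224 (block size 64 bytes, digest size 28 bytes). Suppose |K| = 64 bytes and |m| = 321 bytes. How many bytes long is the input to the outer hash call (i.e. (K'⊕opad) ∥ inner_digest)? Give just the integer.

Key is 64 ≤ 64 bytes, zero-padded: |K'| = 64.
Outer input = (K'⊕opad) ∥ H(inner) → 64 + 28 = 92 bytes.

92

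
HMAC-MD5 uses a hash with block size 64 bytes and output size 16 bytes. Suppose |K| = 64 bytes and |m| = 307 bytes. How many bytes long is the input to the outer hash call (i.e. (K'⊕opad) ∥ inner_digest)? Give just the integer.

80

Key is 64 ≤ 64 bytes, zero-padded: |K'| = 64.
Outer input = (K'⊕opad) ∥ H(inner) → 64 + 16 = 80 bytes.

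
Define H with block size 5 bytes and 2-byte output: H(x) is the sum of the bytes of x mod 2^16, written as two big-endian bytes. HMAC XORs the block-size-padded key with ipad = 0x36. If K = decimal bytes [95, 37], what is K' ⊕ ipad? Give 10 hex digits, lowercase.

6913363636

Key decimal bytes [95, 37] = 5f 25 is 2 bytes ≤ B = 5; zero-pad to 5 bytes: K' = 5f 25 00 00 00.
XOR each byte with 0x36: 5f⊕36=69, 25⊕36=13, 00⊕36=36, 00⊕36=36, 00⊕36=36.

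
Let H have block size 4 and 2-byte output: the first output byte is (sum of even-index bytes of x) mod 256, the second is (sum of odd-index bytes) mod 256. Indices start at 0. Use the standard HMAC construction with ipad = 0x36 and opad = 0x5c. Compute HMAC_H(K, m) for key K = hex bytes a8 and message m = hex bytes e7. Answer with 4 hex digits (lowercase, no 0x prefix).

0b24

Key hex bytes a8 is 1 byte ≤ B = 4; zero-pad to 4 bytes: K' = a8 00 00 00.
K' ⊕ ipad = 9e 36 36 36.  K' ⊕ opad = f4 5c 5c 5c.
Inner input = (K'⊕ipad) ∥ m = 9e 36 36 36 ∥ e7.
Inner hash: even-index sum = 443 mod 256 = 187; odd-index sum = 108 mod 256 = 108 → bb 6c.
Outer input = (K'⊕opad) ∥ inner = f4 5c 5c 5c ∥ bb 6c.
Outer hash (tag): even-index sum = 523 mod 256 = 11; odd-index sum = 292 mod 256 = 36 → 0b 24.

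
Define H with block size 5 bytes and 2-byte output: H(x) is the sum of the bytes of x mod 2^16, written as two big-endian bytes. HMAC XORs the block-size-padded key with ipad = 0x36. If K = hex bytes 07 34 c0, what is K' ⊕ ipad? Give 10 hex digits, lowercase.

Key hex bytes 07 34 c0 is 3 bytes ≤ B = 5; zero-pad to 5 bytes: K' = 07 34 c0 00 00.
XOR each byte with 0x36: 07⊕36=31, 34⊕36=02, c0⊕36=f6, 00⊕36=36, 00⊕36=36.

3102f63636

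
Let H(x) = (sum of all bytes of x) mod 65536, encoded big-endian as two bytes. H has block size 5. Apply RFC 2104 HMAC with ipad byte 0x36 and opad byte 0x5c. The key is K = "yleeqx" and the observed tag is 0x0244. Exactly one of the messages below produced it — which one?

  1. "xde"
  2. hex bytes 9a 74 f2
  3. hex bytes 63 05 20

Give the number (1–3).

3

Key "yleeqx" = 79 6c 65 65 71 78 is 6 bytes > B = 5, so hash it first: H(key) = 02 98, then zero-pad to 5 bytes: K' = 02 98 00 00 00.
K' ⊕ ipad = 34 ae 36 36 36; K' ⊕ opad = 5e c4 5c 5c 5c.
m1: inner = H(34 ae 36 36 36 78 64 65) = 02 c5; tag = H(5e c4 5c 5c 5c 02 c5) = 02fd
m2: inner = H(34 ae 36 36 36 9a 74 f2) = 03 84; tag = H(5e c4 5c 5c 5c 03 84) = 02bd
m3: inner = H(34 ae 36 36 36 63 05 20) = 02 0c; tag = H(5e c4 5c 5c 5c 02 0c) = 0244 ← matches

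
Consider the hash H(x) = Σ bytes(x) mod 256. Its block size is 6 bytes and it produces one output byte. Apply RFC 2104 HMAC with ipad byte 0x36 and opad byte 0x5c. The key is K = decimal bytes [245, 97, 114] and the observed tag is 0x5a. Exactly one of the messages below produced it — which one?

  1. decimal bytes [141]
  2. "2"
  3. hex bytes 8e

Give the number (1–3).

2

Key decimal bytes [245, 97, 114] = f5 61 72 is 3 bytes ≤ B = 6; zero-pad to 6 bytes: K' = f5 61 72 00 00 00.
K' ⊕ ipad = c3 57 44 36 36 36; K' ⊕ opad = a9 3d 2e 5c 5c 5c.
m1: inner = H(c3 57 44 36 36 36 8d) = 8d; tag = H(a9 3d 2e 5c 5c 5c 8d) = b5
m2: inner = H(c3 57 44 36 36 36 32) = 32; tag = H(a9 3d 2e 5c 5c 5c 32) = 5a ← matches
m3: inner = H(c3 57 44 36 36 36 8e) = 8e; tag = H(a9 3d 2e 5c 5c 5c 8e) = b6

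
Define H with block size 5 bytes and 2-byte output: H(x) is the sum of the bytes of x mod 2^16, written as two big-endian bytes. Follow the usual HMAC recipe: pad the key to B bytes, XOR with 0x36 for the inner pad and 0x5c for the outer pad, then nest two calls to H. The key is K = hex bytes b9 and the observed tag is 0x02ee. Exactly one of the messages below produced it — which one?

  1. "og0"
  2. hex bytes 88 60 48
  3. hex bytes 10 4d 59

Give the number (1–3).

Key hex bytes b9 is 1 byte ≤ B = 5; zero-pad to 5 bytes: K' = b9 00 00 00 00.
K' ⊕ ipad = 8f 36 36 36 36; K' ⊕ opad = e5 5c 5c 5c 5c.
m1: inner = H(8f 36 36 36 36 6f 67 30) = 02 6d; tag = H(e5 5c 5c 5c 5c 02 6d) = 02c4
m2: inner = H(8f 36 36 36 36 88 60 48) = 02 97; tag = H(e5 5c 5c 5c 5c 02 97) = 02ee ← matches
m3: inner = H(8f 36 36 36 36 10 4d 59) = 02 1d; tag = H(e5 5c 5c 5c 5c 02 1d) = 0274

2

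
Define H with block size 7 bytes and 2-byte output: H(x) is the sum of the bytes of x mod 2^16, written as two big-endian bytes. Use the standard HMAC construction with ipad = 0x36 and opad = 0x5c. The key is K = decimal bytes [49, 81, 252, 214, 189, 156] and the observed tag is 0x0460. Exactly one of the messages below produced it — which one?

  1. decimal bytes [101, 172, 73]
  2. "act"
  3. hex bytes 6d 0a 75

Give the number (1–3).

Key decimal bytes [49, 81, 252, 214, 189, 156] = 31 51 fc d6 bd 9c is 6 bytes ≤ B = 7; zero-pad to 7 bytes: K' = 31 51 fc d6 bd 9c 00.
K' ⊕ ipad = 07 67 ca e0 8b aa 36; K' ⊕ opad = 6d 0d a0 8a e1 c0 5c.
m1: inner = H(07 67 ca e0 8b aa 36 65 ac 49) = 04 dd; tag = H(6d 0d a0 8a e1 c0 5c 04 dd) = 0482
m2: inner = H(07 67 ca e0 8b aa 36 61 63 74) = 04 bb; tag = H(6d 0d a0 8a e1 c0 5c 04 bb) = 0460 ← matches
m3: inner = H(07 67 ca e0 8b aa 36 6d 0a 75) = 04 6f; tag = H(6d 0d a0 8a e1 c0 5c 04 6f) = 0414

2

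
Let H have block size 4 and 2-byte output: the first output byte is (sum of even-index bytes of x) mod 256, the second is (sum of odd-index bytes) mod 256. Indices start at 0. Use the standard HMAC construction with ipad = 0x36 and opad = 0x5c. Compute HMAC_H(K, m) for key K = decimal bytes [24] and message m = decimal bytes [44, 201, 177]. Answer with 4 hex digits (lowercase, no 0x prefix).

e1ed

Key decimal bytes [24] = 18 is 1 byte ≤ B = 4; zero-pad to 4 bytes: K' = 18 00 00 00.
K' ⊕ ipad = 2e 36 36 36.  K' ⊕ opad = 44 5c 5c 5c.
Inner input = (K'⊕ipad) ∥ m = 2e 36 36 36 ∥ 2c c9 b1.
Inner hash: even-index sum = 321 mod 256 = 65; odd-index sum = 309 mod 256 = 53 → 41 35.
Outer input = (K'⊕opad) ∥ inner = 44 5c 5c 5c ∥ 41 35.
Outer hash (tag): even-index sum = 225 mod 256 = 225; odd-index sum = 237 mod 256 = 237 → e1 ed.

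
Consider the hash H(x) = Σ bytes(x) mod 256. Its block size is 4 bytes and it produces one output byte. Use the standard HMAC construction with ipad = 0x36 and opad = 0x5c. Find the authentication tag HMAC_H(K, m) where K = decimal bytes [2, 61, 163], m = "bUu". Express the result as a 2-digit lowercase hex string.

Key decimal bytes [2, 61, 163] = 02 3d a3 is 3 bytes ≤ B = 4; zero-pad to 4 bytes: K' = 02 3d a3 00.
K' ⊕ ipad = 34 0b 95 36.  K' ⊕ opad = 5e 61 ff 5c.
Inner input = (K'⊕ipad) ∥ m = 34 0b 95 36 ∥ 62 55 75.
Inner hash: sum = 52+11+149+54+98+85+117 = 566; mod 256 = 54 → 36.
Outer input = (K'⊕opad) ∥ inner = 5e 61 ff 5c ∥ 36.
Outer hash (tag): sum = 94+97+255+92+54 = 592; mod 256 = 80 → 50.

50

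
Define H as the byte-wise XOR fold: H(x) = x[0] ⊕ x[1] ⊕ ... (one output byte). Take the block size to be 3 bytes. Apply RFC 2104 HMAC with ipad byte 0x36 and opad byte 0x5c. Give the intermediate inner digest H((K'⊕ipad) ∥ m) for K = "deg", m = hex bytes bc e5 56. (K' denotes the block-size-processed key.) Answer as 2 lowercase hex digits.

5f

Key "deg" = 64 65 67 is exactly B = 3 bytes: K' = 64 65 67.
K' ⊕ ipad = 52 53 51.
Inner input = 52 53 51 ∥ bc e5 56.
Inner hash: XOR 52⊕53⊕51⊕bc⊕e5⊕56 = 5f.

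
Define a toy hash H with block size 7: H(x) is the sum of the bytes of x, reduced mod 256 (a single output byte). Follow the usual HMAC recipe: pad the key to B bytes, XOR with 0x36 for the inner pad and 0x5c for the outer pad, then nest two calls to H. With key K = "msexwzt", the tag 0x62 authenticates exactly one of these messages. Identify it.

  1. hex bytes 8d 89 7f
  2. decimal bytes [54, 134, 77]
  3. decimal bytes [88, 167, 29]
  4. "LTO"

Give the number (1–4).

Key "msexwzt" = 6d 73 65 78 77 7a 74 is exactly B = 7 bytes: K' = 6d 73 65 78 77 7a 74.
K' ⊕ ipad = 5b 45 53 4e 41 4c 42; K' ⊕ opad = 31 2f 39 24 2b 26 28.
m1: inner = H(5b 45 53 4e 41 4c 42 8d 89 7f) = a5; tag = H(31 2f 39 24 2b 26 28 a5) = db
m2: inner = H(5b 45 53 4e 41 4c 42 36 86 4d) = 19; tag = H(31 2f 39 24 2b 26 28 19) = 4f
m3: inner = H(5b 45 53 4e 41 4c 42 58 a7 1d) = 2c; tag = H(31 2f 39 24 2b 26 28 2c) = 62 ← matches
m4: inner = H(5b 45 53 4e 41 4c 42 4c 54 4f) = ff; tag = H(31 2f 39 24 2b 26 28 ff) = 35

3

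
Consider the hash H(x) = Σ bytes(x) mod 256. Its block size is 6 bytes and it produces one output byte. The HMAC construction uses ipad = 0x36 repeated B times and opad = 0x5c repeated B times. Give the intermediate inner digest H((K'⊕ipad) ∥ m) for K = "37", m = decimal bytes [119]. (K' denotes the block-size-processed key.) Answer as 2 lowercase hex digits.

55

Key "37" = 33 37 is 2 bytes ≤ B = 6; zero-pad to 6 bytes: K' = 33 37 00 00 00 00.
K' ⊕ ipad = 05 01 36 36 36 36.
Inner input = 05 01 36 36 36 36 ∥ 77.
Inner hash: sum = 5+1+54+54+54+54+119 = 341; mod 256 = 85 → 55.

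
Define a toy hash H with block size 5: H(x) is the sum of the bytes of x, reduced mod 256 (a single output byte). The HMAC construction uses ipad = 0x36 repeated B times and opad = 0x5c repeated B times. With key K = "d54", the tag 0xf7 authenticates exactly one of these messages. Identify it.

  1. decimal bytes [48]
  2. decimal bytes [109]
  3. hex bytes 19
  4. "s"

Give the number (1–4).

4

Key "d54" = 64 35 34 is 3 bytes ≤ B = 5; zero-pad to 5 bytes: K' = 64 35 34 00 00.
K' ⊕ ipad = 52 03 02 36 36; K' ⊕ opad = 38 69 68 5c 5c.
m1: inner = H(52 03 02 36 36 30) = f3; tag = H(38 69 68 5c 5c f3) = b4
m2: inner = H(52 03 02 36 36 6d) = 30; tag = H(38 69 68 5c 5c 30) = f1
m3: inner = H(52 03 02 36 36 19) = dc; tag = H(38 69 68 5c 5c dc) = 9d
m4: inner = H(52 03 02 36 36 73) = 36; tag = H(38 69 68 5c 5c 36) = f7 ← matches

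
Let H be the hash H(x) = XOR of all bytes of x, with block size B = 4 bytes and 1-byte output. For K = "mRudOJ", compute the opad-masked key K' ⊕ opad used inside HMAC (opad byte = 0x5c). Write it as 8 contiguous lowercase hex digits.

Key "mRudOJ" = 6d 52 75 64 4f 4a is 6 bytes > B = 4, so hash it first: H(key) = 2b, then zero-pad to 4 bytes: K' = 2b 00 00 00.
XOR each byte with 0x5c: 2b⊕5c=77, 00⊕5c=5c, 00⊕5c=5c, 00⊕5c=5c.

775c5c5c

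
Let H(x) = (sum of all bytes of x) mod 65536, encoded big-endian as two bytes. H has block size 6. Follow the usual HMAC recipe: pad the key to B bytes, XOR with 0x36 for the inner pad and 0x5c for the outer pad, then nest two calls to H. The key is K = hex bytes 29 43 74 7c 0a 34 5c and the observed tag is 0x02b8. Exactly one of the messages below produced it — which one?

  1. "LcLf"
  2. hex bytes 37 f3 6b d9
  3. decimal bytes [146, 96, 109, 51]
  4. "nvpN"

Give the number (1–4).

2

Key hex bytes 29 43 74 7c 0a 34 5c is 7 bytes > B = 6, so hash it first: H(key) = 01 f6, then zero-pad to 6 bytes: K' = 01 f6 00 00 00 00.
K' ⊕ ipad = 37 c0 36 36 36 36; K' ⊕ opad = 5d aa 5c 5c 5c 5c.
m1: inner = H(37 c0 36 36 36 36 4c 63 4c 66) = 03 30; tag = H(5d aa 5c 5c 5c 5c 03 30) = 02aa
m2: inner = H(37 c0 36 36 36 36 37 f3 6b d9) = 04 3d; tag = H(5d aa 5c 5c 5c 5c 04 3d) = 02b8 ← matches
m3: inner = H(37 c0 36 36 36 36 92 60 6d 33) = 03 61; tag = H(5d aa 5c 5c 5c 5c 03 61) = 02db
m4: inner = H(37 c0 36 36 36 36 6e 76 70 4e) = 03 71; tag = H(5d aa 5c 5c 5c 5c 03 71) = 02eb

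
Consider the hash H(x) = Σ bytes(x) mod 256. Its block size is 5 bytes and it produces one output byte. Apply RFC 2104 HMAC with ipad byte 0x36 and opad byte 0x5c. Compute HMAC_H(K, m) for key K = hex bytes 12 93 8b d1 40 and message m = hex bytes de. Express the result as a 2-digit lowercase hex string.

Key hex bytes 12 93 8b d1 40 is exactly B = 5 bytes: K' = 12 93 8b d1 40.
K' ⊕ ipad = 24 a5 bd e7 76.  K' ⊕ opad = 4e cf d7 8d 1c.
Inner input = (K'⊕ipad) ∥ m = 24 a5 bd e7 76 ∥ de.
Inner hash: sum = 36+165+189+231+118+222 = 961; mod 256 = 193 → c1.
Outer input = (K'⊕opad) ∥ inner = 4e cf d7 8d 1c ∥ c1.
Outer hash (tag): sum = 78+207+215+141+28+193 = 862; mod 256 = 94 → 5e.

5e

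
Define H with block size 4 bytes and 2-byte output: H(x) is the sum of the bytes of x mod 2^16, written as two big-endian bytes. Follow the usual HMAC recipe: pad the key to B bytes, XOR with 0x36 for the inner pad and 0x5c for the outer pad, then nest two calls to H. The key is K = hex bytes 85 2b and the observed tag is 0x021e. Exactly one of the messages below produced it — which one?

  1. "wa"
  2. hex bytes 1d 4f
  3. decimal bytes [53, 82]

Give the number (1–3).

Key hex bytes 85 2b is 2 bytes ≤ B = 4; zero-pad to 4 bytes: K' = 85 2b 00 00.
K' ⊕ ipad = b3 1d 36 36; K' ⊕ opad = d9 77 5c 5c.
m1: inner = H(b3 1d 36 36 77 61) = 02 14; tag = H(d9 77 5c 5c 02 14) = 021e ← matches
m2: inner = H(b3 1d 36 36 1d 4f) = 01 a8; tag = H(d9 77 5c 5c 01 a8) = 02b1
m3: inner = H(b3 1d 36 36 35 52) = 01 c3; tag = H(d9 77 5c 5c 01 c3) = 02cc

1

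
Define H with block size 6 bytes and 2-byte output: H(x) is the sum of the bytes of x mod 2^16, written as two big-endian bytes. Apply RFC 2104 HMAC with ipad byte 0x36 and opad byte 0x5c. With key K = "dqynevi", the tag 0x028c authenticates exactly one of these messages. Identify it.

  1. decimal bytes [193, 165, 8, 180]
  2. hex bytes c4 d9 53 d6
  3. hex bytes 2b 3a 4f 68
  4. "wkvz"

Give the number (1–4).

3

Key "dqynevi" = 64 71 79 6e 65 76 69 is 7 bytes > B = 6, so hash it first: H(key) = 03 00, then zero-pad to 6 bytes: K' = 03 00 00 00 00 00.
K' ⊕ ipad = 35 36 36 36 36 36; K' ⊕ opad = 5f 5c 5c 5c 5c 5c.
m1: inner = H(35 36 36 36 36 36 c1 a5 08 b4) = 03 65; tag = H(5f 5c 5c 5c 5c 5c 03 65) = 0293
m2: inner = H(35 36 36 36 36 36 c4 d9 53 d6) = 04 09; tag = H(5f 5c 5c 5c 5c 5c 04 09) = 0238
m3: inner = H(35 36 36 36 36 36 2b 3a 4f 68) = 02 5f; tag = H(5f 5c 5c 5c 5c 5c 02 5f) = 028c ← matches
m4: inner = H(35 36 36 36 36 36 77 6b 76 7a) = 03 15; tag = H(5f 5c 5c 5c 5c 5c 03 15) = 0243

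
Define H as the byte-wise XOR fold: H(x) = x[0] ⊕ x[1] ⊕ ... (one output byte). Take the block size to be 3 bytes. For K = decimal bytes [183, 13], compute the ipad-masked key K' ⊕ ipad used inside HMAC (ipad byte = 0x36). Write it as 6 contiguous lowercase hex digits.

Key decimal bytes [183, 13] = b7 0d is 2 bytes ≤ B = 3; zero-pad to 3 bytes: K' = b7 0d 00.
XOR each byte with 0x36: b7⊕36=81, 0d⊕36=3b, 00⊕36=36.

813b36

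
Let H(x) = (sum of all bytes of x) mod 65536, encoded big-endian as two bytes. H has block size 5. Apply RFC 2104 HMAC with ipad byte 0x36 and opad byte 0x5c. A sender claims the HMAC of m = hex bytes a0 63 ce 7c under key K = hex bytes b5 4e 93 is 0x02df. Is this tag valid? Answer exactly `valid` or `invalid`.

valid

Key hex bytes b5 4e 93 is 3 bytes ≤ B = 5; zero-pad to 5 bytes: K' = b5 4e 93 00 00.
K' ⊕ ipad = 83 78 a5 36 36; K' ⊕ opad = e9 12 cf 5c 5c.
Inner hash: sum = 131+120+165+54+54+160+99+206+124 = 1113 → 04 59.
Outer hash (recomputed tag): sum = 233+18+207+92+92+4+89 = 735 → 02 df.
Recomputed tag = 02df; claimed = 02df → match.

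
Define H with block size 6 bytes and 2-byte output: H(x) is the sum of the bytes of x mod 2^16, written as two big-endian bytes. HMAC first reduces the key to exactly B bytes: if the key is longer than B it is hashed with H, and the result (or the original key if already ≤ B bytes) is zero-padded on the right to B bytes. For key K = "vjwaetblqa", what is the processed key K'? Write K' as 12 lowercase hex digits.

043100000000

|K| = 10 > B = 6, so first hash the key.
H(K): sum = 118+106+119+97+101+116+98+108+113+97 = 1073 → 04 31.
Zero-pad H(K) = 04 31 to 6 bytes: K' = 04 31 00 00 00 00.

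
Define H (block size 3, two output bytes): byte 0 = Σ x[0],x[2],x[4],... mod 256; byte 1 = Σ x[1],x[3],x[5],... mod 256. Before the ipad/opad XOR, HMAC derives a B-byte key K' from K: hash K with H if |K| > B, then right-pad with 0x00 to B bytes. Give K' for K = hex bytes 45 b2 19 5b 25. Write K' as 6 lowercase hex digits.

830d00

|K| = 5 > B = 3, so first hash the key.
H(K): even-index sum = 131 mod 256 = 131; odd-index sum = 269 mod 256 = 13 → 83 0d.
Zero-pad H(K) = 83 0d to 3 bytes: K' = 83 0d 00.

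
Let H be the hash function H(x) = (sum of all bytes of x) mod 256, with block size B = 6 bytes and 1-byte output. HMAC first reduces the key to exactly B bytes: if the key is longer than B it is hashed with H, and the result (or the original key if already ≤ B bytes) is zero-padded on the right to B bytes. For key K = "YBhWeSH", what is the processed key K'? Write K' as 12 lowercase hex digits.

5a0000000000

|K| = 7 > B = 6, so first hash the key.
H(K): sum = 89+66+104+87+101+83+72 = 602; mod 256 = 90 → 5a.
Zero-pad H(K) = 5a to 6 bytes: K' = 5a 00 00 00 00 00.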